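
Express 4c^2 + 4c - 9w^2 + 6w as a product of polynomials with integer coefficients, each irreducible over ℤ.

Group: 2c(2c - 3w + 2) + 3w(2c - 3w + 2); both groups contain (2c - 3w + 2).

(2c + 3w)(2c - 3w + 2)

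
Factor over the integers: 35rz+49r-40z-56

(5z+7)(7r-8)

Group as (35rz+49r) + (-40z-56) = 7r(5z+7) - 8(5z+7).
Both groups share the factor (5z+7).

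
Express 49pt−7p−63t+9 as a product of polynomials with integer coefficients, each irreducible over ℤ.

Group as (49pt−7p) + (−63t+9) = 7p(7t−1) − 9(7t−1).
Both groups share the factor (7t−1).

(7p−9)(7t−1)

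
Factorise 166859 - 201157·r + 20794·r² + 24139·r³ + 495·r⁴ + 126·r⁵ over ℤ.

(3·r + 11)·(6·r - 7)·(7·r - 11)·(r² + 3·r + 197)

Testing divisors of the constant over divisors of the leading coefficient, r = 11/7 is a root, so (7·r - 11) is a factor; dividing leaves 18·r⁴ + 99·r³ + 3604·r² + 8634·r - 15169.
Next, r = 7/6 is a root, so (6·r - 7) is a factor; dividing leaves 3·r³ + 20·r² + 624·r + 2167.
Next, r = -11/3 is a root, so (3·r + 11) divides it; the quotient is r² + 3·r + 197.
The quadratic r² + 3·r + 197 has discriminant -779 < 0 and is irreducible over ℤ.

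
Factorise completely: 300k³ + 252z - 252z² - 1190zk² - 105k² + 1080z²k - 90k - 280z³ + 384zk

Group: 2z(-140z² + 260zk + 84z - 75k² - 30k) + (-4k + 3)(-140z² + 260zk + 84z - 75k² - 30k); both groups contain (-140z² + 260zk + 84z - 75k² - 30k), so (2z - 4k + 3) is a factor with cofactor -140z² + 260zk + 84z - 75k² - 30k.
The cofactor groups again: -140z² + 260zk + 84z - 75k² - 30k = -10z(14z - 5k) + (15k + 6)(14z - 5k); both groups contain (14z - 5k), giving -(10z - 15k - 6)(14z - 5k).

-(10z - 15k - 6)(2z - 4k + 3)(14z - 5k)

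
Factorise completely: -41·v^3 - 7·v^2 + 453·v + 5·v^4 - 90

Trying the rational-root candidates, v = 5 is a root, so (v - 5) is a factor; dividing leaves 5·v^3 - 16·v^2 - 87·v + 18.
Then v = 6 is a root, giving the factor (v - 6) and quotient 5·v^2 + 14·v - 3.
The remaining quadratic factors as (v + 3)(5·v - 1).

(5·v - 1)·(v + 3)·(v - 5)·(v - 6)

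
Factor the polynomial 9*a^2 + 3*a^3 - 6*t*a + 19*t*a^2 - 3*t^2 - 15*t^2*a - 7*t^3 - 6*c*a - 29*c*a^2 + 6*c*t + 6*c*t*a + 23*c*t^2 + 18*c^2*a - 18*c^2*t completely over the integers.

-(2*c - t - 3*a)*(9*c - 7*t - a - 3)*(t - a)

Group: 9*c*(-2*c*t + 2*c*a + t^2 + 2*t*a - 3*a^2) + (-7*t - a - 3)*(-2*c*t + 2*c*a + t^2 + 2*t*a - 3*a^2); both groups contain (-2*c*t + 2*c*a + t^2 + 2*t*a - 3*a^2), so (9*c - 7*t - a - 3) is a factor with cofactor -2*c*t + 2*c*a + t^2 + 2*t*a - 3*a^2.
The cofactor groups again: -2*c*t + 2*c*a + t^2 + 2*t*a - 3*a^2 = -2*c*(t - a) + (t + 3*a)*(t - a); both groups contain (t - a), giving -(2*c - t - 3*a)*(t - a).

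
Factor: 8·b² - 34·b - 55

Need a pair with product 8·(-55) = -440 and sum -34: that's 10 and -44.
Split the middle term: 8·b² + 10·b - 44·b - 55 = 2·b·(4·b + 5) - 11·(4·b + 5).

(2·b - 11)·(4·b + 5)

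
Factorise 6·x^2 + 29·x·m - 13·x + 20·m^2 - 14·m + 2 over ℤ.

Group: x·(6·x + 5·m - 1) + (4·m - 2)·(6·x + 5·m - 1); both groups contain (6·x + 5·m - 1).

(x + 4·m - 2)·(6·x + 5·m - 1)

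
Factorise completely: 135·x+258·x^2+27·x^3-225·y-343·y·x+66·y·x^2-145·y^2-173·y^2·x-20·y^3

Group: y·(-20·y^2+7·y·x-45·y+3·x^2+27·x) + (9·x+5)·(-20·y^2+7·y·x-45·y+3·x^2+27·x); both groups contain (-20·y^2+7·y·x-45·y+3·x^2+27·x), so (y+9·x+5) is a factor with cofactor -20·y^2+7·y·x-45·y+3·x^2+27·x.
The cofactor groups again: -20·y^2+7·y·x-45·y+3·x^2+27·x = -4·y·(5·y-3·x) + (-x-9)·(5·y-3·x); both groups contain (5·y-3·x), giving -(4·y+x+9)·(5·y-3·x).

-(5·y-3·x)·(y+9·x+5)·(4·y+x+9)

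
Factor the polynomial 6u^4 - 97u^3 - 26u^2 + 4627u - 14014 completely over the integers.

By the rational root theorem, u = -7 is a root, so (u + 7) divides it; the quotient is 6u^3 - 139u^2 + 947u - 2002.
Then u = 11/2 is a root, giving the factor (2u - 11) and quotient 3u^2 - 53u + 182.
The remaining quadratic factors as (u - 13)(3u - 14).

(2u - 11)(3u - 14)(u + 7)(u - 13)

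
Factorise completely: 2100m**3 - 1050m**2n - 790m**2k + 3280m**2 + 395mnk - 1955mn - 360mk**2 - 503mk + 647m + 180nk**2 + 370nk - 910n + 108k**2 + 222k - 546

(14m - 9k + 13)(10m - 5n - 3)(15m + 4k + 14)

Group: 14m(150m**2 - 75mn + 40mk + 95m - 20nk - 70n - 12k - 42) + (-9k + 13)(150m**2 - 75mn + 40mk + 95m - 20nk - 70n - 12k - 42); both groups contain (150m**2 - 75mn + 40mk + 95m - 20nk - 70n - 12k - 42), so (14m - 9k + 13) is a factor with cofactor 150m**2 - 75mn + 40mk + 95m - 20nk - 70n - 12k - 42.
The cofactor groups again: 150m**2 - 75mn + 40mk + 95m - 20nk - 70n - 12k - 42 = 10m(15m + 4k + 14) + (-5n - 3)(15m + 4k + 14); both groups contain (15m + 4k + 14), giving (10m - 5n - 3)(15m + 4k + 14).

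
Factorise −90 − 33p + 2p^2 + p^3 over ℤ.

Testing divisors of the constant over divisors of the leading coefficient, p = −3 is a root, giving the factor (p + 3) and quotient p^2 − p − 30.
The remaining quadratic factors as (p + 5)(p − 6).

(p + 3)(p + 5)(p − 6)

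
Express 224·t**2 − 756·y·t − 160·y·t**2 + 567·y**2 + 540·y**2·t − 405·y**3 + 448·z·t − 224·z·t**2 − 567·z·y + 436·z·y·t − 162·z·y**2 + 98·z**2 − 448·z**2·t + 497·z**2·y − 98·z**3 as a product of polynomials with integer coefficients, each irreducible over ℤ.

Group: 7·z·(−14·z**2 + 81·z·y − 64·z·t − 81·y**2 + 108·y·t − 32·t**2) + (5·y − 7)·(−14·z**2 + 81·z·y − 64·z·t − 81·y**2 + 108·y·t − 32·t**2); both groups contain (−14·z**2 + 81·z·y − 64·z·t − 81·y**2 + 108·y·t − 32·t**2), so (7·z + 5·y − 7) is a factor with cofactor −14·z**2 + 81·z·y − 64·z·t − 81·y**2 + 108·y·t − 32·t**2.
The cofactor groups again: −14·z**2 + 81·z·y − 64·z·t − 81·y**2 + 108·y·t − 32·t**2 = −7·z·(2·z − 9·y + 8·t) + (9·y − 4·t)·(2·z − 9·y + 8·t); both groups contain (2·z − 9·y + 8·t), giving −(7·z − 9·y + 4·t)·(2·z − 9·y + 8·t).

−(7·z − 9·y + 4·t)·(7·z + 5·y − 7)·(2·z − 9·y + 8·t)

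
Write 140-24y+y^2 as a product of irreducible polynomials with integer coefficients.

(y-10)(y-14)

Two integers with product 140 and sum -24 are -10 and -14.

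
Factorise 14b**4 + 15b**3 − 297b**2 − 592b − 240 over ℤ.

Testing divisors of the constant over divisors of the leading coefficient, b = −4 is a root, so (b + 4) is a factor; dividing leaves 14b**3 − 41b**2 − 133b − 60.
Continuing, b = −3/2 is a root, so (2b + 3) is a factor; dividing leaves 7b**2 − 31b − 20.
The remaining quadratic factors as (7b + 4)(b − 5).

(2b + 3)(7b + 4)(b + 4)(b − 5)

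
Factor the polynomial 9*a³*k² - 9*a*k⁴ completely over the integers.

9*a*k²*(a + k)*(a - k)

Pull out the common factor 9*a*k²; a² - k² is a difference of squares.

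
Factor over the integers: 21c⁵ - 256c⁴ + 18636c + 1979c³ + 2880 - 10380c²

(3c - 10)(7c + 1)(c - 6)(c² - 3c + 48)

Among the possible rational roots, c = -1/7 is a root, so (7c + 1) is a factor; dividing leaves 3c⁴ - 37c³ + 288c² - 1524c + 2880.
Continuing, c = 6 is a root, giving the factor (c - 6) and quotient 3c³ - 19c² + 174c - 480.
Next, c = 10/3 is a root, so (3c - 10) divides it; the quotient is c² - 3c + 48.
The quadratic c² - 3c + 48 has discriminant -183 < 0 and is irreducible over ℤ.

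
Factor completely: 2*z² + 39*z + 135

Need a pair with product 2·135 = 270 and sum 39: that's 9 and 30.
Split the middle term: 2*z² + 9*z + 30*z + 135 = z*(2*z + 9) + 15*(2*z + 9).

(2*z + 9)*(z + 15)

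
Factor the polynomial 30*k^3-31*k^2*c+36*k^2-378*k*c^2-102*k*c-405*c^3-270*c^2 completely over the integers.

Group: 5*k*(6*k^2-17*k*c-45*c^2) + (9*c+6)*(6*k^2-17*k*c-45*c^2); both groups contain (6*k^2-17*k*c-45*c^2), so (5*k+9*c+6) is a factor with cofactor 6*k^2-17*k*c-45*c^2.
The cofactor groups again: 6*k^2-17*k*c-45*c^2 = 2*k*(3*k+5*c) - 9*c*(3*k+5*c); both groups contain (3*k+5*c), giving (2*k-9*c)*(3*k+5*c).

(2*k-9*c)*(3*k+5*c)*(5*k+9*c+6)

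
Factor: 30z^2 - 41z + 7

Need a pair with product 30·7 = 210 and sum -41: that's -6 and -35.
Split the middle term: 30z^2 - 6z - 35z + 7 = 6z(5z - 1) - 7(5z - 1).

(5z - 1)(6z - 7)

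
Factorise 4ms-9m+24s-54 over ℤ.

(4s-9)(m+6)

Group as (4ms-9m) + (24s-54) = m(4s-9) + 6(4s-9).
Both groups share the factor (4s-9).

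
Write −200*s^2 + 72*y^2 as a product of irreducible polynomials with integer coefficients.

8*(3*y − 5*s)*(3*y + 5*s)

Factor out 8, leaving 9*y^2 − 25*s^2, which is a difference of two squares.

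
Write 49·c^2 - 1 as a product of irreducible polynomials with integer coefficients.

(7·c + 1)·(7·c - 1)

Need a pair with product 49·(-1) = -49 and sum 0: that's 7 and -7.
Split the middle term: 49·c^2 + 7·c - 7·c - 1 = 7·c·(7·c + 1) - (7·c + 1).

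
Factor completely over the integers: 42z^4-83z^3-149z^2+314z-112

Among the possible rational roots, z = 8/7 is a root, so (7z-8) divides it; the quotient is 6z^3-5z^2-27z+14.
Continuing, z = 7/3 is a root, giving the factor (3z-7) and quotient 2z^2+3z-2.
The remaining quadratic factors as (2z-1)(z+2).

(2z-1)(3z-7)(7z-8)(z+2)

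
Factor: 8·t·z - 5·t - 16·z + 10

(8·z - 5)·(t - 2)

Group as (8·t·z - 5·t) + (-16·z + 10) = t·(8·z - 5) - 2·(8·z - 5).
Both groups share the factor (8·z - 5).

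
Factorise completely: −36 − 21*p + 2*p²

(2*p + 3)*(p − 12)

Need a pair with product 2·(−36) = −72 and sum −21: that's 3 and −24.
Split the middle term: 2*p² + 3*p − 24*p − 36 = p*(2*p + 3) − 12*(2*p + 3).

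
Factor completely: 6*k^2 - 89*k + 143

Need a pair with product 6·143 = 858 and sum -89: that's -78 and -11.
Split the middle term: 6*k^2 - 78*k - 11*k + 143 = 6*k*(k - 13) - 11*(k - 13).

(6*k - 11)*(k - 13)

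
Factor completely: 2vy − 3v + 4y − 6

(2y − 3)(v + 2)

Group as (2vy − 3v) + (4y − 6) = v(2y − 3) + 2(2y − 3).
Both groups share the factor (2y − 3).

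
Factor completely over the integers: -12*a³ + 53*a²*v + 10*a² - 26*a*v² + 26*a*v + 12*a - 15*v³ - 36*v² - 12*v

-(3*a + v + 2)*(4*a - 15*v - 6)*(a - v)

Group: 3*a*(-4*a² + 19*a*v + 6*a - 15*v² - 6*v) + (v + 2)*(-4*a² + 19*a*v + 6*a - 15*v² - 6*v); both groups contain (-4*a² + 19*a*v + 6*a - 15*v² - 6*v), so (3*a + v + 2) is a factor with cofactor -4*a² + 19*a*v + 6*a - 15*v² - 6*v.
The cofactor groups again: -4*a² + 19*a*v + 6*a - 15*v² - 6*v = -a*(4*a - 15*v - 6) + v*(4*a - 15*v - 6); both groups contain (4*a - 15*v - 6), giving -(a - v)*(4*a - 15*v - 6).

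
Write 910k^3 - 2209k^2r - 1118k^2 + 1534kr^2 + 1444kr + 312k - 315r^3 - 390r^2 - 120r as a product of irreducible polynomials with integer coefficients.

(13k - 5r)(14k - 9r - 6)(5k - 7r - 4)

Group: 5k(182k^2 - 187kr - 78k + 45r^2 + 30r) + (-7r - 4)(182k^2 - 187kr - 78k + 45r^2 + 30r); both groups contain (182k^2 - 187kr - 78k + 45r^2 + 30r), so (5k - 7r - 4) is a factor with cofactor 182k^2 - 187kr - 78k + 45r^2 + 30r.
The cofactor groups again: 182k^2 - 187kr - 78k + 45r^2 + 30r = 14k(13k - 5r) + (-9r - 6)(13k - 5r); both groups contain (13k - 5r), giving (14k - 9r - 6)(13k - 5r).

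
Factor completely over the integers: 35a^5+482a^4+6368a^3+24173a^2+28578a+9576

(5a+6)(7a+4)(a+3)(a^2+9a+133)

By the rational root theorem, a = −6/5 is a root, giving the factor (5a+6) and quotient 7a^4+88a^3+1168a^2+3433a+1596.
Continuing, a = −3 is a root, so (a+3) divides it; the quotient is 7a^3+67a^2+967a+532.
Continuing, a = −4/7 is a root, giving the factor (7a+4) and quotient a^2+9a+133.
The quadratic a^2+9a+133 has discriminant −451 < 0 and is irreducible over ℤ.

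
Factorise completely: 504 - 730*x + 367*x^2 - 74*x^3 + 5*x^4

By the rational root theorem, x = 9/5 is a root, so (5*x - 9) is a factor; dividing leaves x^3 - 13*x^2 + 50*x - 56.
Next, x = 7 is a root, so (x - 7) divides it; the quotient is x^2 - 6*x + 8.
The remaining quadratic factors as (x - 4)(x - 2).

(5*x - 9)*(x - 2)*(x - 4)*(x - 7)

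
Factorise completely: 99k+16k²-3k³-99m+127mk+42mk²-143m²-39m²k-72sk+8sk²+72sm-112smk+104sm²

(8s-3k-11)(13m-k+9)(m-k)

Group: m(104sm-8sk+72s-39mk-143m+3k²-16k-99) - k(104sm-8sk+72s-39mk-143m+3k²-16k-99); both groups contain (104sm-8sk+72s-39mk-143m+3k²-16k-99), so (m-k) is a factor with cofactor 104sm-8sk+72s-39mk-143m+3k²-16k-99.
The cofactor groups again: 104sm-8sk+72s-39mk-143m+3k²-16k-99 = 8s(13m-k+9) + (-3k-11)(13m-k+9); both groups contain (13m-k+9), giving (8s-3k-11)(13m-k+9).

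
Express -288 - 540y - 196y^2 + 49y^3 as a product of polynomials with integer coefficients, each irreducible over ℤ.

(7y + 6)(7y + 8)(y - 6)

Testing divisors of the constant over divisors of the leading coefficient, y = -8/7 is a root, so (7y + 8) divides it; the quotient is 7y^2 - 36y - 36.
The remaining quadratic factors as (y - 6)(7y + 6).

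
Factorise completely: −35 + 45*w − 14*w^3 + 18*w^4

Group as (18*w^4 + 45*w) + (−14*w^3 − 35) = 9*w*(2*w^3 + 5) − 7*(2*w^3 + 5).
Both groups share the factor (2*w^3 + 5).

(9*w − 7)*(2*w^3 + 5)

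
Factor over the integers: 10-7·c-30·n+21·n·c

Group as (21·n·c-30·n) + (-7·c+10) = 3·n·(7·c-10) - (7·c-10).
Both groups share the factor (7·c-10).

(3·n-1)·(7·c-10)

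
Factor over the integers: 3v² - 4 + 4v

Need a pair with product 3·(-4) = -12 and sum 4: that's 6 and -2.
Split the middle term: 3v² + 6v - 2v - 4 = 3v(v + 2) - 2(v + 2).

(3v - 2)(v + 2)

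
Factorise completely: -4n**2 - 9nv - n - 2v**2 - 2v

Group: -4n(n + 2v) + (-v - 1)(n + 2v); both groups contain (n + 2v).

-(4n + v + 1)(n + 2v)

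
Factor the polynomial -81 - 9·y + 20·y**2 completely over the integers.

(4·y - 9)·(5·y + 9)

Need a pair with product 20·(-81) = -1620 and sum -9: that's -45 and 36.
Split the middle term: 20·y**2 - 45·y + 36·y - 81 = 5·y·(4·y - 9) + 9·(4·y - 9).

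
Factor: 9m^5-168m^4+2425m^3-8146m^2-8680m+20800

(3m+5)(3m-4)(m-5)(m^2-14m+208)

Testing divisors of the constant over divisors of the leading coefficient, m = 4/3 is a root, giving the factor (3m-4) and quotient 3m^4-52m^3+739m^2-1730m-5200.
Next, m = -5/3 is a root, giving the factor (3m+5) and quotient m^3-19m^2+278m-1040.
Next, m = 5 is a root, so (m-5) divides it; the quotient is m^2-14m+208.
The quadratic m^2-14m+208 has discriminant -636 < 0 and is irreducible over ℤ.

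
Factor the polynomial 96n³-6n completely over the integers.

Every term has a factor of 6n. Then 16n²-1 = (4n)² − (1)².

6n(4n+1)(4n-1)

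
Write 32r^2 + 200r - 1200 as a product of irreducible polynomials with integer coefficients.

Pull out the common factor 8, then factor the remaining trinomial.

8(4r - 15)(r + 10)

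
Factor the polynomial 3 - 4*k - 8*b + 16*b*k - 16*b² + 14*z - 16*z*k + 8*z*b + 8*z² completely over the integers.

(4*z - 4*b + 1)*(2*z + 4*b - 4*k + 3)

Group: 2*z*(4*z - 4*b + 1) + (4*b - 4*k + 3)*(4*z - 4*b + 1); both groups contain (4*z - 4*b + 1).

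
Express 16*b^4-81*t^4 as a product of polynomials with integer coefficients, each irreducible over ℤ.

(2*b+3*t)*(2*b-3*t)*(4*b^2+9*t^2)

(2*b)⁴ − (3*t)⁴ = ((2*b)² − (3*t)²)((2*b)² + (3*t)²); the first factor splits again, the second (4*b^2+9*t^2) is irreducible.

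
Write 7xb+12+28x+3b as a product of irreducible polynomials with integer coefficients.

Group as (7xb+28x) + (3b+12) = 7x(b+4) + 3(b+4).
Both groups share the factor (b+4).

(7x+3)(b+4)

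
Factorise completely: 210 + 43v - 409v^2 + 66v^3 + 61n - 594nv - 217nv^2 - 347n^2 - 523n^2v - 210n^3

Group: 5n(-42n^2 - 113nv - 19n - 66v^2 + 13v + 35) + (-v + 6)(-42n^2 - 113nv - 19n - 66v^2 + 13v + 35); both groups contain (-42n^2 - 113nv - 19n - 66v^2 + 13v + 35), so (5n - v + 6) is a factor with cofactor -42n^2 - 113nv - 19n - 66v^2 + 13v + 35.
The cofactor groups again: -42n^2 - 113nv - 19n - 66v^2 + 13v + 35 = -6n(7n + 6v - 5) + (-11v - 7)(7n + 6v - 5); both groups contain (7n + 6v - 5), giving -(6n + 11v + 7)(7n + 6v - 5).

-(5n - v + 6)(6n + 11v + 7)(7n + 6v - 5)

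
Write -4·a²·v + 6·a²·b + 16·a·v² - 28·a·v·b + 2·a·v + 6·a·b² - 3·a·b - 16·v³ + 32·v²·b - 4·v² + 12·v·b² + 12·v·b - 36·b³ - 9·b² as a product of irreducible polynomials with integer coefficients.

Group: 2·v·(-2·a² + 8·a·v - 2·a·b + a - 8·v² + 4·v·b - 2·v + 12·b² + 3·b) - 3·b·(-2·a² + 8·a·v - 2·a·b + a - 8·v² + 4·v·b - 2·v + 12·b² + 3·b); both groups contain (-2·a² + 8·a·v - 2·a·b + a - 8·v² + 4·v·b - 2·v + 12·b² + 3·b), so (2·v - 3·b) is a factor with cofactor -2·a² + 8·a·v - 2·a·b + a - 8·v² + 4·v·b - 2·v + 12·b² + 3·b.
The cofactor groups again: -2·a² + 8·a·v - 2·a·b + a - 8·v² + 4·v·b - 2·v + 12·b² + 3·b = -a·(2·a - 4·v - 4·b - 1) + (2·v - 3·b)·(2·a - 4·v - 4·b - 1); both groups contain (2·a - 4·v - 4·b - 1), giving -(a - 2·v + 3·b)·(2·a - 4·v - 4·b - 1).

-(2·v - 3·b)·(2·a - 4·v - 4·b - 1)·(a - 2·v + 3·b)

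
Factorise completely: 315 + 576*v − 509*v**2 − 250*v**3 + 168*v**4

Trying the rational-root candidates, v = 7/4 is a root, so (4*v − 7) divides it; the quotient is 42*v**3 + 11*v**2 − 108*v − 45.
Then v = 5/3 is a root, giving the factor (3*v − 5) and quotient 14*v**2 + 27*v + 9.
The remaining quadratic factors as (7*v + 3)(2*v + 3).

(2*v + 3)*(3*v − 5)*(4*v − 7)*(7*v + 3)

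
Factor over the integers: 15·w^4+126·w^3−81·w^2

Pull out the common factor 3·w^2, then factor the remaining trinomial.

3·w^2·(5·w−3)·(w+9)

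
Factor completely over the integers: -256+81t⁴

Difference of squares twice: with A = 3t and B = 4, A⁴ − B⁴ = (A² − B²)(A² + B²), and A² − B² factors again.

(3t+4)(3t-4)(9t²+16)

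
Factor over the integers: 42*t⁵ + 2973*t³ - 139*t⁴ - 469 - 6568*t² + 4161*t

(6*t - 7)*(7*t - 1)*(t - 1)*(t² - t + 67)

By the rational root theorem, t = 1/7 is a root, giving the factor (7*t - 1) and quotient 6*t⁴ - 19*t³ + 422*t² - 878*t + 469.
Next, t = 7/6 is a root, so (6*t - 7) divides it; the quotient is t³ - 2*t² + 68*t - 67.
Then t = 1 is a root, giving the factor (t - 1) and quotient t² - t + 67.
The quadratic t² - t + 67 has discriminant -267 < 0 and is irreducible over ℤ.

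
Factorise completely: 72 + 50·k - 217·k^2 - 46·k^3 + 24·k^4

Among the possible rational roots, k = 4 is a root, giving the factor (k - 4) and quotient 24·k^3 + 50·k^2 - 17·k - 18.
Then k = 2/3 is a root, so (3·k - 2) is a factor; dividing leaves 8·k^2 + 22·k + 9.
The remaining quadratic factors as (2·k + 1)(4·k + 9).

(2·k + 1)·(3·k - 2)·(4·k + 9)·(k - 4)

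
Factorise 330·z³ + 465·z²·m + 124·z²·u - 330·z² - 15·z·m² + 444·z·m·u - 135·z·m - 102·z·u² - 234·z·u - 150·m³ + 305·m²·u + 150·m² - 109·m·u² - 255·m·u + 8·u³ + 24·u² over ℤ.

(10·z - 5·m + 8·u)·(11·z + 10·m - u)·(3·z + 3·m - u - 3)

Group: 11·z·(30·z² + 15·z·m + 14·z·u - 30·z - 15·m² + 29·m·u + 15·m - 8·u² - 24·u) + (10·m - u)·(30·z² + 15·z·m + 14·z·u - 30·z - 15·m² + 29·m·u + 15·m - 8·u² - 24·u); both groups contain (30·z² + 15·z·m + 14·z·u - 30·z - 15·m² + 29·m·u + 15·m - 8·u² - 24·u), so (11·z + 10·m - u) is a factor with cofactor 30·z² + 15·z·m + 14·z·u - 30·z - 15·m² + 29·m·u + 15·m - 8·u² - 24·u.
The cofactor groups again: 30·z² + 15·z·m + 14·z·u - 30·z - 15·m² + 29·m·u + 15·m - 8·u² - 24·u = 3·z·(10·z - 5·m + 8·u) + (3·m - u - 3)·(10·z - 5·m + 8·u); both groups contain (10·z - 5·m + 8·u), giving (3·z + 3·m - u - 3)·(10·z - 5·m + 8·u).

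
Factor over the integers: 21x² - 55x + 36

Need a pair with product 21·36 = 756 and sum -55: that's -28 and -27.
Split the middle term: 21x² - 28x - 27x + 36 = 7x(3x - 4) - 9(3x - 4).

(3x - 4)(7x - 9)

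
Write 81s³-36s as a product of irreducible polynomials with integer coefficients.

9s(3s+2)(3s-2)

Every term has a factor of 9s. Then 9s²-4 = (3s)² − (2)².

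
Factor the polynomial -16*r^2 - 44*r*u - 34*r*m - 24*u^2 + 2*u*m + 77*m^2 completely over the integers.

-(8*r + 6*u - 11*m)*(2*r + 4*u + 7*m)

Group: -8*r*(2*r + 4*u + 7*m) + (-6*u + 11*m)*(2*r + 4*u + 7*m); both groups contain (2*r + 4*u + 7*m).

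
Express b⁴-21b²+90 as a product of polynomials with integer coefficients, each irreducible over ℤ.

(b²-15)(b²-6)

Substitute u = b² to get a quadratic in u, then factor.
b²-15 is irreducible over ℤ (15 is not a perfect square).
b²-6 is irreducible over ℤ (6 is not a perfect square).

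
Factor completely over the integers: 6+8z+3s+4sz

(4z+3)(s+2)

Group as (4sz+3s) + (8z+6) = s(4z+3) + 2(4z+3).
Both groups share the factor (4z+3).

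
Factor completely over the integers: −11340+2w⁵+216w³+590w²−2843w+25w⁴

(2w−7)(w+4)(w+5)(w²+7w+81)

Trying the rational-root candidates, w = 7/2 is a root, so (2w−7) divides it; the quotient is w⁴+16w³+164w²+869w+1620.
Next, w = −4 is a root, so (w+4) is a factor; dividing leaves w³+12w²+116w+405.
Then w = −5 is a root, giving the factor (w+5) and quotient w²+7w+81.
The quadratic w²+7w+81 has discriminant −275 < 0 and is irreducible over ℤ.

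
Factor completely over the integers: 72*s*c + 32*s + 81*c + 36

(8*s + 9)*(9*c + 4)

Group as (72*s*c + 32*s) + (81*c + 36) = 8*s*(9*c + 4) + 9*(9*c + 4).
Both groups share the factor (9*c + 4).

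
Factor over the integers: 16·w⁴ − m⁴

(2·w)⁴ − (m)⁴ = ((2·w)² − (m)²)((2·w)² + (m)²); the first factor splits again, the second (4·w² + m²) is irreducible.

(2·w − m)·(2·w + m)·(4·w² + m²)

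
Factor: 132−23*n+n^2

Two integers with product 132 and sum −23 are −11 and −12.

(n−11)*(n−12)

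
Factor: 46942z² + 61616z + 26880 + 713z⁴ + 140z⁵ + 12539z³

(4z + 7)(5z + 6)(7z + 8)(z² + z + 80)

Testing divisors of the constant over divisors of the leading coefficient, z = -7/4 is a root, giving the factor (4z + 7) and quotient 35z⁴ + 117z³ + 2930z² + 6608z + 3840.
Continuing, z = -6/5 is a root, so (5z + 6) divides it; the quotient is 7z³ + 15z² + 568z + 640.
Next, z = -8/7 is a root, so (7z + 8) divides it; the quotient is z² + z + 80.
The quadratic z² + z + 80 has discriminant -319 < 0 and is irreducible over ℤ.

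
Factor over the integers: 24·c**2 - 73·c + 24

Need a pair with product 24·24 = 576 and sum -73: that's -9 and -64.
Split the middle term: 24·c**2 - 9·c - 64·c + 24 = 3·c·(8·c - 3) - 8·(8·c - 3).

(3·c - 8)·(8·c - 3)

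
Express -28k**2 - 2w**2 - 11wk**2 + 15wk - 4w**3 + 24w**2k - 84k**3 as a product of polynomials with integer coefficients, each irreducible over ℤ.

-(w - 4k)(2w - 7k)(2w + 3k + 1)

Group: w(-4w**2 + 8wk - 2w + 21k**2 + 7k) - 4k(-4w**2 + 8wk - 2w + 21k**2 + 7k); both groups contain (-4w**2 + 8wk - 2w + 21k**2 + 7k), so (w - 4k) is a factor with cofactor -4w**2 + 8wk - 2w + 21k**2 + 7k.
The cofactor groups again: -4w**2 + 8wk - 2w + 21k**2 + 7k = -2w(2w - 7k) + (-3k - 1)(2w - 7k); both groups contain (2w - 7k), giving -(2w + 3k + 1)(2w - 7k).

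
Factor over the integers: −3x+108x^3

Factor out 3x, leaving 36x^2−1, which is a difference of two squares.

3x(6x+1)(6x−1)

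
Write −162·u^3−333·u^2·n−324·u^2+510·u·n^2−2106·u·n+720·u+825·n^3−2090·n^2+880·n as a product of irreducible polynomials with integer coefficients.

−(3·u−5·n+10)·(9·u+11·n)·(6·u+15·n−8)

Group: 6·u·(−27·u^2+12·u·n−90·u+55·n^2−110·n) + (15·n−8)·(−27·u^2+12·u·n−90·u+55·n^2−110·n); both groups contain (−27·u^2+12·u·n−90·u+55·n^2−110·n), so (6·u+15·n−8) is a factor with cofactor −27·u^2+12·u·n−90·u+55·n^2−110·n.
The cofactor groups again: −27·u^2+12·u·n−90·u+55·n^2−110·n = −3·u·(9·u+11·n) + (5·n−10)·(9·u+11·n); both groups contain (9·u+11·n), giving −(3·u−5·n+10)·(9·u+11·n).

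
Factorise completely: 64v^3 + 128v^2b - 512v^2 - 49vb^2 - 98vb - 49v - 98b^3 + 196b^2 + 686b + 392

Group: 8v(8v^2 + 9vb - 71v - 14b^2 + 42b + 56) + (7b + 7)(8v^2 + 9vb - 71v - 14b^2 + 42b + 56); both groups contain (8v^2 + 9vb - 71v - 14b^2 + 42b + 56), so (8v + 7b + 7) is a factor with cofactor 8v^2 + 9vb - 71v - 14b^2 + 42b + 56.
The cofactor groups again: 8v^2 + 9vb - 71v - 14b^2 + 42b + 56 = 8v(v + 2b - 8) + (-7b - 7)(v + 2b - 8); both groups contain (v + 2b - 8), giving (8v - 7b - 7)(v + 2b - 8).

(8v - 7b - 7)(v + 2b - 8)(8v + 7b + 7)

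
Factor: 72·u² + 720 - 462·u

Pull out the common factor 6, then factor the remaining trinomial.

6·(3·u - 8)·(4·u - 15)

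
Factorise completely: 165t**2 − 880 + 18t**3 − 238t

Testing divisors of the constant over divisors of the leading coefficient, t = 8/3 is a root, giving the factor (3t − 8) and quotient 6t**2 + 71t + 110.
The remaining quadratic factors as (t + 10)(6t + 11).

(3t − 8)(6t + 11)(t + 10)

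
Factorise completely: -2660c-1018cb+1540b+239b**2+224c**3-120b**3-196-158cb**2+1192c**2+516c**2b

Group: 2c(112c**2-22cb-188c-24b**2+115b-14) + (5b+14)(112c**2-22cb-188c-24b**2+115b-14); both groups contain (112c**2-22cb-188c-24b**2+115b-14), so (2c+5b+14) is a factor with cofactor 112c**2-22cb-188c-24b**2+115b-14.
The cofactor groups again: 112c**2-22cb-188c-24b**2+115b-14 = 8c(14c-8b+1) + (3b-14)(14c-8b+1); both groups contain (14c-8b+1), giving (8c+3b-14)(14c-8b+1).

(14c-8b+1)(8c+3b-14)(2c+5b+14)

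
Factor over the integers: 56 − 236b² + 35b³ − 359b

Among the possible rational roots, b = −7/5 is a root, so (5b + 7) divides it; the quotient is 7b² − 57b + 8.
The remaining quadratic factors as (7b − 1)(b − 8).

(5b + 7)(7b − 1)(b − 8)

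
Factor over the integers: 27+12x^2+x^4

Substitute u = x^2 to get a quadratic in u, then factor.
x^2+3 is irreducible over ℤ (always positive, so no real roots).
x^2+9 is irreducible over ℤ (sum of squares).

(x^2+3)(x^2+9)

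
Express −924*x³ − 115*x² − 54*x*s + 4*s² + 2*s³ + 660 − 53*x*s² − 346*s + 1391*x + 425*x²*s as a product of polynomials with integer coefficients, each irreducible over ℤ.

Group: 7*x*(−132*x² + 23*x*s + 59*x − s² − 4*s + 165) + (−2*s + 4)*(−132*x² + 23*x*s + 59*x − s² − 4*s + 165); both groups contain (−132*x² + 23*x*s + 59*x − s² − 4*s + 165), so (7*x − 2*s + 4) is a factor with cofactor −132*x² + 23*x*s + 59*x − s² − 4*s + 165.
The cofactor groups again: −132*x² + 23*x*s + 59*x − s² − 4*s + 165 = −11*x*(12*x − s + 11) + (s + 15)*(12*x − s + 11); both groups contain (12*x − s + 11), giving −(11*x − s − 15)*(12*x − s + 11).

−(7*x − 2*s + 4)*(11*x − s − 15)*(12*x − s + 11)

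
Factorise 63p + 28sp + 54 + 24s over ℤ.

Group as (28sp + 24s) + (63p + 54) = 4s(7p + 6) + 9(7p + 6).
Both groups share the factor (7p + 6).

(4s + 9)(7p + 6)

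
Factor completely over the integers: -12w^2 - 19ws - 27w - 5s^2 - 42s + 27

-(4w + 5s - 3)(3w + s + 9)

Group: -3w(4w + 5s - 3) + (-s - 9)(4w + 5s - 3); both groups contain (4w + 5s - 3).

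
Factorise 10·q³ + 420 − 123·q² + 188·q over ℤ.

Trying the rational-root candidates, q = 7/2 is a root, giving the factor (2·q − 7) and quotient 5·q² − 44·q − 60.
The remaining quadratic factors as (q − 10)(5·q + 6).

(2·q − 7)·(5·q + 6)·(q − 10)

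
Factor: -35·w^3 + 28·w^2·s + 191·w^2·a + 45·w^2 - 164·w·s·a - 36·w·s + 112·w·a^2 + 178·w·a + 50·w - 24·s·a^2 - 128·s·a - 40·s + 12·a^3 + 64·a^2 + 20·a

-(w - 6·a - 2)·(5·w - 4·s + 2·a)·(7·w + a + 5)

Group: 5·w·(-7·w^2 + 41·w·a + 9·w + 6·a^2 + 32·a + 10) + (-4·s + 2·a)·(-7·w^2 + 41·w·a + 9·w + 6·a^2 + 32·a + 10); both groups contain (-7·w^2 + 41·w·a + 9·w + 6·a^2 + 32·a + 10), so (5·w - 4·s + 2·a) is a factor with cofactor -7·w^2 + 41·w·a + 9·w + 6·a^2 + 32·a + 10.
The cofactor groups again: -7·w^2 + 41·w·a + 9·w + 6·a^2 + 32·a + 10 = -w·(7·w + a + 5) + (6·a + 2)·(7·w + a + 5); both groups contain (7·w + a + 5), giving -(w - 6·a - 2)·(7·w + a + 5).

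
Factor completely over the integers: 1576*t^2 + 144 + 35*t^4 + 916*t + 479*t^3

(5*t + 2)*(7*t + 2)*(t + 4)*(t + 9)

Trying the rational-root candidates, t = -9 is a root, giving the factor (t + 9) and quotient 35*t^3 + 164*t^2 + 100*t + 16.
Continuing, t = -2/7 is a root, giving the factor (7*t + 2) and quotient 5*t^2 + 22*t + 8.
The remaining quadratic factors as (5*t + 2)(t + 4).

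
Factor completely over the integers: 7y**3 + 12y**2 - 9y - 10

By the rational root theorem, y = 1 is a root, so (y - 1) divides it; the quotient is 7y**2 + 19y + 10.
The remaining quadratic factors as (7y + 5)(y + 2).

(7y + 5)(y + 2)(y - 1)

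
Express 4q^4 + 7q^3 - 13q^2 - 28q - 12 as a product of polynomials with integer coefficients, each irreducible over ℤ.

(4q + 3)(q + 1)(q + 2)(q - 2)

Testing divisors of the constant over divisors of the leading coefficient, q = -3/4 is a root, so (4q + 3) divides it; the quotient is q^3 + q^2 - 4q - 4.
Continuing, q = 2 is a root, so (q - 2) is a factor; dividing leaves q^2 + 3q + 2.
The remaining quadratic factors as (q + 1)(q + 2).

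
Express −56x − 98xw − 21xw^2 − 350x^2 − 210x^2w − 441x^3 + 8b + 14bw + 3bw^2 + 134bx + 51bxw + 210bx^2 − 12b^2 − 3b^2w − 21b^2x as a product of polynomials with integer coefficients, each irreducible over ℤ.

−(3b − 9x − 3w − 2)(b − 7x)(7x + w + 4)

Group: 3b(−7bx − bw − 4b + 49x^2 + 7xw + 28x) + (−9x − 3w − 2)(−7bx − bw − 4b + 49x^2 + 7xw + 28x); both groups contain (−7bx − bw − 4b + 49x^2 + 7xw + 28x), so (3b − 9x − 3w − 2) is a factor with cofactor −7bx − bw − 4b + 49x^2 + 7xw + 28x.
The cofactor groups again: −7bx − bw − 4b + 49x^2 + 7xw + 28x = −7x(b − 7x) + (−w − 4)(b − 7x); both groups contain (b − 7x), giving −(7x + w + 4)(b − 7x).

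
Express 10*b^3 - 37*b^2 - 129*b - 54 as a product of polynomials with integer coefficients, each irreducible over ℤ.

(2*b + 1)*(5*b + 9)*(b - 6)

By the rational root theorem, b = -1/2 is a root, so (2*b + 1) is a factor; dividing leaves 5*b^2 - 21*b - 54.
The remaining quadratic factors as (5*b + 9)(b - 6).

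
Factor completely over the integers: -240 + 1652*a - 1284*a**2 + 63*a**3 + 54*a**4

(3*a - 10)*(3*a - 4)*(6*a - 1)*(a + 6)

Testing divisors of the constant over divisors of the leading coefficient, a = 10/3 is a root, so (3*a - 10) is a factor; dividing leaves 18*a**3 + 81*a**2 - 158*a + 24.
Then a = 1/6 is a root, giving the factor (6*a - 1) and quotient 3*a**2 + 14*a - 24.
The remaining quadratic factors as (a + 6)(3*a - 4).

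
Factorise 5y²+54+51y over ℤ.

(5y+6)(y+9)

Need a pair with product 5·54 = 270 and sum 51: that's 45 and 6.
Split the middle term: 5y²+45y + 6y+54 = 5y(y+9) + 6(y+9).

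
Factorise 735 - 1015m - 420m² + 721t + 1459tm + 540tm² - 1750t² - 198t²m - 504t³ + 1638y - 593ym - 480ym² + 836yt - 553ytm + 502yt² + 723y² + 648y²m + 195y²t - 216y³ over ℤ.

-(9y + 14t - 12m + 7)(3y - 4t - 5m - 15)(8y - 9t + 7)

Group: 8y(-27y² - 6yt + 81ym + 114y + 56t² + 22tm + 238t - 60m² - 145m + 105) + (-9t + 7)(-27y² - 6yt + 81ym + 114y + 56t² + 22tm + 238t - 60m² - 145m + 105); both groups contain (-27y² - 6yt + 81ym + 114y + 56t² + 22tm + 238t - 60m² - 145m + 105), so (8y - 9t + 7) is a factor with cofactor -27y² - 6yt + 81ym + 114y + 56t² + 22tm + 238t - 60m² - 145m + 105.
The cofactor groups again: -27y² - 6yt + 81ym + 114y + 56t² + 22tm + 238t - 60m² - 145m + 105 = -9y(3y - 4t - 5m - 15) + (-14t + 12m - 7)(3y - 4t - 5m - 15); both groups contain (3y - 4t - 5m - 15), giving -(9y + 14t - 12m + 7)(3y - 4t - 5m - 15).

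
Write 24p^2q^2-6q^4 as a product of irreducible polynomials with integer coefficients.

6q^2(2p+q)(2p-q)

Every term has a factor of 6q^2. Then 4p^2-q^2 = (2p)² − (q)².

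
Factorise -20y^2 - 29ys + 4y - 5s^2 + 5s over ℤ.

Group: -5y(4y + 5s) + (-s + 1)(4y + 5s); both groups contain (4y + 5s).

-(4y + 5s)(5y + s - 1)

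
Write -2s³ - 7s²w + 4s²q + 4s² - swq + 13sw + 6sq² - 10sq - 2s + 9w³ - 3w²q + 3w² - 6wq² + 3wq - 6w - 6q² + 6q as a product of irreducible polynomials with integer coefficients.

-(s + 3w - 3q)(2s + 3w + 2q - 2)(s - w - 1)

Group: s(-2s² - 9sw + 4sq + 2s - 9w² + 3wq + 6w + 6q² - 6q) + (-w - 1)(-2s² - 9sw + 4sq + 2s - 9w² + 3wq + 6w + 6q² - 6q); both groups contain (-2s² - 9sw + 4sq + 2s - 9w² + 3wq + 6w + 6q² - 6q), so (s - w - 1) is a factor with cofactor -2s² - 9sw + 4sq + 2s - 9w² + 3wq + 6w + 6q² - 6q.
The cofactor groups again: -2s² - 9sw + 4sq + 2s - 9w² + 3wq + 6w + 6q² - 6q = -2s(s + 3w - 3q) + (-3w - 2q + 2)(s + 3w - 3q); both groups contain (s + 3w - 3q), giving -(2s + 3w + 2q - 2)(s + 3w - 3q).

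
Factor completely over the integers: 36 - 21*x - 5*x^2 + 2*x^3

Among the possible rational roots, x = -3 is a root, giving the factor (x + 3) and quotient 2*x^2 - 11*x + 12.
The remaining quadratic factors as (2*x - 3)(x - 4).

(2*x - 3)*(x + 3)*(x - 4)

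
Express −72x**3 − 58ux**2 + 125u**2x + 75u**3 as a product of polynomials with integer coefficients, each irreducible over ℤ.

(3u + 2x)(5u + 9x)(5u − 4x)

Group: 5u(15u**2 + 37ux + 18x**2) − 4x(15u**2 + 37ux + 18x**2); both groups contain (15u**2 + 37ux + 18x**2), so (5u − 4x) is a factor with cofactor 15u**2 + 37ux + 18x**2.
The cofactor groups again: 15u**2 + 37ux + 18x**2 = 5u(3u + 2x) + 9x(3u + 2x); both groups contain (3u + 2x), giving (5u + 9x)(3u + 2x).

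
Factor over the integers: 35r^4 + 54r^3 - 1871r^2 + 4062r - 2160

Among the possible rational roots, r = -9 is a root, giving the factor (r + 9) and quotient 35r^3 - 261r^2 + 478r - 240.
Next, r = 5 is a root, giving the factor (r - 5) and quotient 35r^2 - 86r + 48.
The remaining quadratic factors as (7r - 6)(5r - 8).

(5r - 8)(7r - 6)(r + 9)(r - 5)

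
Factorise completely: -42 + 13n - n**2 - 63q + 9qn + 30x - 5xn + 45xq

(9q - n + 6)(5x + n - 7)

Group: 9q(5x + n - 7) + (-n + 6)(5x + n - 7); both groups contain (5x + n - 7).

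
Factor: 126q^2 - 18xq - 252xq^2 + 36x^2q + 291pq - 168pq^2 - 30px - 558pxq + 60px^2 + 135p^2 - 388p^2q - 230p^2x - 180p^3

Group: 5p(-36p^2 - 46px - 56pq + 27p + 12x^2 - 84xq - 6x + 42q) + 3q(-36p^2 - 46px - 56pq + 27p + 12x^2 - 84xq - 6x + 42q); both groups contain (-36p^2 - 46px - 56pq + 27p + 12x^2 - 84xq - 6x + 42q), so (5p + 3q) is a factor with cofactor -36p^2 - 46px - 56pq + 27p + 12x^2 - 84xq - 6x + 42q.
The cofactor groups again: -36p^2 - 46px - 56pq + 27p + 12x^2 - 84xq - 6x + 42q = -9p(4p + 6x - 3) + (2x - 14q)(4p + 6x - 3); both groups contain (4p + 6x - 3), giving -(9p - 2x + 14q)(4p + 6x - 3).

-(4p + 6x - 3)(5p + 3q)(9p - 2x + 14q)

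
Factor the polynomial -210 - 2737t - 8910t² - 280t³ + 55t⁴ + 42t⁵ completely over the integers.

(6t + 1)(7t + 1)(t - 6)(t² + 7t + 35)

Trying the rational-root candidates, t = -1/6 is a root, giving the factor (6t + 1) and quotient 7t⁴ + 8t³ - 48t² - 1477t - 210.
Continuing, t = 6 is a root, so (t - 6) is a factor; dividing leaves 7t³ + 50t² + 252t + 35.
Then t = -1/7 is a root, so (7t + 1) divides it; the quotient is t² + 7t + 35.
The quadratic t² + 7t + 35 has discriminant -91 < 0 and is irreducible over ℤ.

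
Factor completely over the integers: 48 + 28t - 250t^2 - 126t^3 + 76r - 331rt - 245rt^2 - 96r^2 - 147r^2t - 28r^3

-(4r + 9t - 4)(7r + 7t + 3)(r + 2t + 4)

Group: 4r(-7r^2 - 21rt - 31r - 14t^2 - 34t - 12) + (9t - 4)(-7r^2 - 21rt - 31r - 14t^2 - 34t - 12); both groups contain (-7r^2 - 21rt - 31r - 14t^2 - 34t - 12), so (4r + 9t - 4) is a factor with cofactor -7r^2 - 21rt - 31r - 14t^2 - 34t - 12.
The cofactor groups again: -7r^2 - 21rt - 31r - 14t^2 - 34t - 12 = -r(7r + 7t + 3) + (-2t - 4)(7r + 7t + 3); both groups contain (7r + 7t + 3), giving -(r + 2t + 4)(7r + 7t + 3).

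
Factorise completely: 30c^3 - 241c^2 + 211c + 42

(5c - 6)(6c + 1)(c - 7)

Testing divisors of the constant over divisors of the leading coefficient, c = 7 is a root, giving the factor (c - 7) and quotient 30c^2 - 31c - 6.
The remaining quadratic factors as (5c - 6)(6c + 1).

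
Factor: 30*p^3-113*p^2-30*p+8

Trying the rational-root candidates, p = 4 is a root, so (p-4) is a factor; dividing leaves 30*p^2+7*p-2.
The remaining quadratic factors as (6*p-1)(5*p+2).

(5*p+2)*(6*p-1)*(p-4)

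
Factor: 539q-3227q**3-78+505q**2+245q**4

By the rational root theorem, q = 1/7 is a root, so (7q-1) divides it; the quotient is 35q**3-456q**2+7q+78.
Then q = -2/5 is a root, so (5q+2) divides it; the quotient is 7q**2-94q+39.
The remaining quadratic factors as (7q-3)(q-13).

(5q+2)(7q-1)(7q-3)(q-13)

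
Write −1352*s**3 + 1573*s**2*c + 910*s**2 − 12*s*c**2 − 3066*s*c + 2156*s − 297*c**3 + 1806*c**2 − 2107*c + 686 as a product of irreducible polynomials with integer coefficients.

−(13*s − 11*c + 7)*(13*s − 9*c + 7)*(8*s + 3*c − 14)

Group: 13*s*(−104*s**2 + 33*s*c + 126*s + 27*c**2 − 147*c + 98) + (−11*c + 7)*(−104*s**2 + 33*s*c + 126*s + 27*c**2 − 147*c + 98); both groups contain (−104*s**2 + 33*s*c + 126*s + 27*c**2 − 147*c + 98), so (13*s − 11*c + 7) is a factor with cofactor −104*s**2 + 33*s*c + 126*s + 27*c**2 − 147*c + 98.
The cofactor groups again: −104*s**2 + 33*s*c + 126*s + 27*c**2 − 147*c + 98 = −13*s*(8*s + 3*c − 14) + (9*c − 7)*(8*s + 3*c − 14); both groups contain (8*s + 3*c − 14), giving −(13*s − 9*c + 7)*(8*s + 3*c − 14).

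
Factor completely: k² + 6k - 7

Two integers with product -7 and sum 6 are 7 and -1.

(k + 7)(k - 1)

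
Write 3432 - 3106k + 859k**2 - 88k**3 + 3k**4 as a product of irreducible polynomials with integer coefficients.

By the rational root theorem, k = 11 is a root, so (k - 11) is a factor; dividing leaves 3k**3 - 55k**2 + 254k - 312.
Next, k = 13/3 is a root, giving the factor (3k - 13) and quotient k**2 - 14k + 24.
The remaining quadratic factors as (k - 2)(k - 12).

(3k - 13)(k - 11)(k - 12)(k - 2)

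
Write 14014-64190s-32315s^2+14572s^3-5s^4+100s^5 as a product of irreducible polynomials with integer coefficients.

(4s-13)(5s+7)(5s-1)(s^2+2s+154)

Among the possible rational roots, s = 1/5 is a root, so (5s-1) is a factor; dividing leaves 20s^4+3s^3+2915s^2-5880s-14014.
Then s = -7/5 is a root, so (5s+7) is a factor; dividing leaves 4s^3-5s^2+590s-2002.
Next, s = 13/4 is a root, giving the factor (4s-13) and quotient s^2+2s+154.
The quadratic s^2+2s+154 has discriminant -612 < 0 and is irreducible over ℤ.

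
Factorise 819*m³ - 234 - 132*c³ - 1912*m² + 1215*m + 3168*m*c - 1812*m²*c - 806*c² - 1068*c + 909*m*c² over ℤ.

(7*m - 11*c - 3)*(9*m - 3*c - 13)*(13*m - 4*c - 6)

Group: 9*m*(91*m² - 171*m*c - 81*m + 44*c² + 78*c + 18) + (-3*c - 13)*(91*m² - 171*m*c - 81*m + 44*c² + 78*c + 18); both groups contain (91*m² - 171*m*c - 81*m + 44*c² + 78*c + 18), so (9*m - 3*c - 13) is a factor with cofactor 91*m² - 171*m*c - 81*m + 44*c² + 78*c + 18.
The cofactor groups again: 91*m² - 171*m*c - 81*m + 44*c² + 78*c + 18 = 13*m*(7*m - 11*c - 3) + (-4*c - 6)*(7*m - 11*c - 3); both groups contain (7*m - 11*c - 3), giving (13*m - 4*c - 6)*(7*m - 11*c - 3).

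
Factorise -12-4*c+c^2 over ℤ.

(c+2)*(c-6)

Two integers with product -12 and sum -4 are 2 and -6.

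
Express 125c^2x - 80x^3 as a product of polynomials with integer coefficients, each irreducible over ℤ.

5x(5c + 4x)(5c - 4x)

Factor out 5x, leaving 25c^2 - 16x^2, which is a difference of two squares.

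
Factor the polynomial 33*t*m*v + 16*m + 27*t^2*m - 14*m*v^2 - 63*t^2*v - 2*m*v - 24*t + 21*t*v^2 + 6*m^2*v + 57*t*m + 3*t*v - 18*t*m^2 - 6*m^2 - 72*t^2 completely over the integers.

(3*t - 2*m)*(3*m - 7*v - 8)*(3*t - v + 1)

Group: 3*m*(9*t^2 - 6*t*m - 3*t*v + 3*t + 2*m*v - 2*m) + (-7*v - 8)*(9*t^2 - 6*t*m - 3*t*v + 3*t + 2*m*v - 2*m); both groups contain (9*t^2 - 6*t*m - 3*t*v + 3*t + 2*m*v - 2*m), so (3*m - 7*v - 8) is a factor with cofactor 9*t^2 - 6*t*m - 3*t*v + 3*t + 2*m*v - 2*m.
The cofactor groups again: 9*t^2 - 6*t*m - 3*t*v + 3*t + 2*m*v - 2*m = 3*t*(3*t - v + 1) - 2*m*(3*t - v + 1); both groups contain (3*t - v + 1), giving (3*t - 2*m)*(3*t - v + 1).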